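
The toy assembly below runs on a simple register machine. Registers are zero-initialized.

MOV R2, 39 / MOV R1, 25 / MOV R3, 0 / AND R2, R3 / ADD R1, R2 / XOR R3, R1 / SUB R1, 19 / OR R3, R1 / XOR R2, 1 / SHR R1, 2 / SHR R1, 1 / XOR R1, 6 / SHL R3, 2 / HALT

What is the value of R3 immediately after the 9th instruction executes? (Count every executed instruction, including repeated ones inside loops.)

after MOV R2, 39: R2=39
after MOV R1, 25: R1=25
after MOV R3, 0: R3=0
after AND R2, R3: R2=39&0=0
after ADD R1, R2: R1=25+0=25
after XOR R3, R1: R3=0^25=25
after SUB R1, 19: R1=25-19=6
after OR R3, R1: R3=25|6=31
after XOR R2, 1: R2=0^1=1
After step 9: R3 = 31.

31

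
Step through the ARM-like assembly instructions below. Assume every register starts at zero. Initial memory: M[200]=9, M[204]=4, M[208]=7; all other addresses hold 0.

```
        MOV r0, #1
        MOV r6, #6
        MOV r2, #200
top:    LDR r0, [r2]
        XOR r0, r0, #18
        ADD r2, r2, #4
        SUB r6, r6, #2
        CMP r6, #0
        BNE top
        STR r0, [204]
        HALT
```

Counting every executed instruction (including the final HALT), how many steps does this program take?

23

after MOV r0, #1: r0=1
after MOV r6, #6: r6=6
after MOV r2, #200: r2=200
after LDR r0, [r2]: r0=M[200]=9
after XOR r0, r0, #18: r0=9^18=27
after ADD r2, r2, #4: r2=200+4=204
after SUB r6, r6, #2: r6=6-2=4
CMP r6, #0  (cmp 4,0)
BNE top: taken
after LDR r0, [r2]: r0=M[204]=4
after XOR r0, r0, #18: r0=4^18=22
after ADD r2, r2, #4: r2=204+4=208
after SUB r6, r6, #2: r6=4-2=2
CMP r6, #0  (cmp 2,0)
BNE top: taken
after LDR r0, [r2]: r0=M[208]=7
after XOR r0, r0, #18: r0=7^18=21
after ADD r2, r2, #4: r2=208+4=212
after SUB r6, r6, #2: r6=2-2=0
CMP r6, #0  (cmp 0,0)
BNE top: not taken
STR r0, [204] → M[204]=21
halt.
Total executed instructions: 23.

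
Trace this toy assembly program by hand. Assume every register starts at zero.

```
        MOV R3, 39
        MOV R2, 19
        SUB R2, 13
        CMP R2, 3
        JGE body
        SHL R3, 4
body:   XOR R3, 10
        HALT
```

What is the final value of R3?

R3=39
R2=19
R2=19-13=6
CMP R2, 3  (cmp 6,3)
JGE body: taken
R3=39^10=45
halt.

45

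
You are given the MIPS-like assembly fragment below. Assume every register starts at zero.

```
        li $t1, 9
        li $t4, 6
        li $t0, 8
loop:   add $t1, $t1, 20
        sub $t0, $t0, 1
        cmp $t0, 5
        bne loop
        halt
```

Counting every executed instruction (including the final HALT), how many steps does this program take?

16

after li $t1, 9: $t1=9
after li $t4, 6: $t4=6
after li $t0, 8: $t0=8
after add $t1, $t1, 20: $t1=9+20=29
after sub $t0, $t0, 1: $t0=8-1=7
cmp $t0, 5  (cmp 7,5)
bne loop: taken
after add $t1, $t1, 20: $t1=29+20=49
after sub $t0, $t0, 1: $t0=7-1=6
cmp $t0, 5  (cmp 6,5)
bne loop: taken
after add $t1, $t1, 20: $t1=49+20=69
after sub $t0, $t0, 1: $t0=6-1=5
cmp $t0, 5  (cmp 5,5)
bne loop: not taken
halt.
Total executed instructions: 16.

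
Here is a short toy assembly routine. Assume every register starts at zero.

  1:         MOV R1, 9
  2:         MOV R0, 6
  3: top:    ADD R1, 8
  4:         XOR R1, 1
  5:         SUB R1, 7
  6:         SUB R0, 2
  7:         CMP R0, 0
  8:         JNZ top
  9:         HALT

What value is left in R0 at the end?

R1=9
R0=6
R1=9+8=17
R1=17^1=16
R1=16-7=9
R0=6-2=4
CMP R0, 0  (cmp 4,0)
JNZ top: taken
R1=9+8=17
R1=17^1=16
R1=16-7=9
R0=4-2=2
CMP R0, 0  (cmp 2,0)
JNZ top: taken
R1=9+8=17
R1=17^1=16
R1=16-7=9
R0=2-2=0
CMP R0, 0  (cmp 0,0)
JNZ top: not taken
halt.

0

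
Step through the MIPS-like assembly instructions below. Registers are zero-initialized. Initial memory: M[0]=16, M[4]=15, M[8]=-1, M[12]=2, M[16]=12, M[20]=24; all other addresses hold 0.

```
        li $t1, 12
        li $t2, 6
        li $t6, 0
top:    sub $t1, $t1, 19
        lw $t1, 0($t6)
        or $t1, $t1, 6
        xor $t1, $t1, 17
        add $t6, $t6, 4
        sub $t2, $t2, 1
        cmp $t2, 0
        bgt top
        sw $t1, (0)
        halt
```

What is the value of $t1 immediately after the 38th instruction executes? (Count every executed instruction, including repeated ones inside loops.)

li $t1, 12 → $t1=12
li $t2, 6 → $t2=6
li $t6, 0 → $t6=0
sub $t1, $t1, 19 → $t1=12-19=-7
lw $t1, 0($t6) → $t1=M[0]=16
or $t1, $t1, 6 → $t1=16|6=22
xor $t1, $t1, 17 → $t1=22^17=7
add $t6, $t6, 4 → $t6=0+4=4
sub $t2, $t2, 1 → $t2=6-1=5
cmp $t2, 0  (cmp 5,0)
bgt top: taken
sub $t1, $t1, 19 → $t1=7-19=-12
lw $t1, 0($t6) → $t1=M[4]=15
or $t1, $t1, 6 → $t1=15|6=15
xor $t1, $t1, 17 → $t1=15^17=30
add $t6, $t6, 4 → $t6=4+4=8
sub $t2, $t2, 1 → $t2=5-1=4
cmp $t2, 0  (cmp 4,0)
bgt top: taken
sub $t1, $t1, 19 → $t1=30-19=11
lw $t1, 0($t6) → $t1=M[8]=-1
or $t1, $t1, 6 → $t1=(-1)|6=-1
xor $t1, $t1, 17 → $t1=(-1)^17=-18
add $t6, $t6, 4 → $t6=8+4=12
sub $t2, $t2, 1 → $t2=4-1=3
cmp $t2, 0  (cmp 3,0)
bgt top: taken
sub $t1, $t1, 19 → $t1=(-18)-19=-37
lw $t1, 0($t6) → $t1=M[12]=2
or $t1, $t1, 6 → $t1=2|6=6
xor $t1, $t1, 17 → $t1=6^17=23
add $t6, $t6, 4 → $t6=12+4=16
sub $t2, $t2, 1 → $t2=3-1=2
cmp $t2, 0  (cmp 2,0)
bgt top: taken
sub $t1, $t1, 19 → $t1=23-19=4
lw $t1, 0($t6) → $t1=M[16]=12
or $t1, $t1, 6 → $t1=12|6=14
After step 38: $t1 = 14.

14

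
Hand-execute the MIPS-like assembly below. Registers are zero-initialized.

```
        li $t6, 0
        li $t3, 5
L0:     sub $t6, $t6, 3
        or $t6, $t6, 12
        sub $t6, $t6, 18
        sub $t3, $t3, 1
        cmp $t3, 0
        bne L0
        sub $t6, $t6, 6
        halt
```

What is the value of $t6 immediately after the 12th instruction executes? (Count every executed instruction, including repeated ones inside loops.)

li $t6, 0 → $t6=0
li $t3, 5 → $t3=5
sub $t6, $t6, 3 → $t6=0-3=-3
or $t6, $t6, 12 → $t6=(-3)|12=-3
sub $t6, $t6, 18 → $t6=(-3)-18=-21
sub $t3, $t3, 1 → $t3=5-1=4
cmp $t3, 0  (cmp 4,0)
bne L0: taken
sub $t6, $t6, 3 → $t6=(-21)-3=-24
or $t6, $t6, 12 → $t6=(-24)|12=-20
sub $t6, $t6, 18 → $t6=(-20)-18=-38
sub $t3, $t3, 1 → $t3=4-1=3
After step 12: $t6 = -38.

-38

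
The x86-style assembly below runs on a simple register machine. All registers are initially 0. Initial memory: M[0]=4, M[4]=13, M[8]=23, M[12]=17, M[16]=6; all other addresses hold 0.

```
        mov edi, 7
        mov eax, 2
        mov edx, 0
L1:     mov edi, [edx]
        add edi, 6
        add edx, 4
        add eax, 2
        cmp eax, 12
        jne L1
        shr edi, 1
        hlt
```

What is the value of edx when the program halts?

20

after mov edi, 7: edi=7
after mov eax, 2: eax=2
after mov edx, 0: edx=0
after mov edi, [edx]: edi=M[0]=4
after add edi, 6: edi=4+6=10
after add edx, 4: edx=0+4=4
after add eax, 2: eax=2+2=4
cmp eax, 12  (cmp 4,12)
jne L1: taken
after mov edi, [edx]: edi=M[4]=13
after add edi, 6: edi=13+6=19
after add edx, 4: edx=4+4=8
after add eax, 2: eax=4+2=6
cmp eax, 12  (cmp 6,12)
jne L1: taken
after mov edi, [edx]: edi=M[8]=23
after add edi, 6: edi=23+6=29
after add edx, 4: edx=8+4=12
after add eax, 2: eax=6+2=8
cmp eax, 12  (cmp 8,12)
jne L1: taken
after mov edi, [edx]: edi=M[12]=17
after add edi, 6: edi=17+6=23
after add edx, 4: edx=12+4=16
after add eax, 2: eax=8+2=10
cmp eax, 12  (cmp 10,12)
jne L1: taken
after mov edi, [edx]: edi=M[16]=6
after add edi, 6: edi=6+6=12
after add edx, 4: edx=16+4=20
after add eax, 2: eax=10+2=12
cmp eax, 12  (cmp 12,12)
jne L1: not taken
after shr edi, 1: edi=12>>1=6
halt.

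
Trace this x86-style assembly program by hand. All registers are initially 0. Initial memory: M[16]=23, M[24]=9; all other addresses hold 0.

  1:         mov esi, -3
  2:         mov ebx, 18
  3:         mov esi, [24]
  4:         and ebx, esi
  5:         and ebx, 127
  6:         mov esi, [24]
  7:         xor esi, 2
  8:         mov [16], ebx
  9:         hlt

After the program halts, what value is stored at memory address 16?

0

esi=-3
ebx=18
esi=M[24]=9
ebx=18&9=0
ebx=0&127=0
esi=M[24]=9
esi=9^2=11
mov [16], ebx → M[16]=0
halt.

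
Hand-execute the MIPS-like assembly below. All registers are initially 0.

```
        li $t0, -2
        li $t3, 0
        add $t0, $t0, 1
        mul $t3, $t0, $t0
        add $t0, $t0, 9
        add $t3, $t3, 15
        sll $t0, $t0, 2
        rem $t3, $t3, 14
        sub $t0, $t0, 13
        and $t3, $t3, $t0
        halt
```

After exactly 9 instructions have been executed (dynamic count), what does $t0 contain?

$t0=-2
$t3=0
$t0=(-2)+1=-1
$t3=(-1)*(-1)=1
$t0=(-1)+9=8
$t3=1+15=16
$t0=8<<2=32
$t3=16%14=2
$t0=32-13=19
After step 9: $t0 = 19.

19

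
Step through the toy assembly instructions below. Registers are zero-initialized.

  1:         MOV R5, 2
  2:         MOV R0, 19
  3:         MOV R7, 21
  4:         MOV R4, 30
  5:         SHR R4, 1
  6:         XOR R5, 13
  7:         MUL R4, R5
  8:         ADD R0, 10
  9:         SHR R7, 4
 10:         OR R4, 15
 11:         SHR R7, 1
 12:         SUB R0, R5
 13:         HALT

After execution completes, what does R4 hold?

MOV R5, 2 → R5=2
MOV R0, 19 → R0=19
MOV R7, 21 → R7=21
MOV R4, 30 → R4=30
SHR R4, 1 → R4=30>>1=15
XOR R5, 13 → R5=2^13=15
MUL R4, R5 → R4=15*15=225
ADD R0, 10 → R0=19+10=29
SHR R7, 4 → R7=21>>4=1
OR R4, 15 → R4=225|15=239
SHR R7, 1 → R7=1>>1=0
SUB R0, R5 → R0=29-15=14
halt.

239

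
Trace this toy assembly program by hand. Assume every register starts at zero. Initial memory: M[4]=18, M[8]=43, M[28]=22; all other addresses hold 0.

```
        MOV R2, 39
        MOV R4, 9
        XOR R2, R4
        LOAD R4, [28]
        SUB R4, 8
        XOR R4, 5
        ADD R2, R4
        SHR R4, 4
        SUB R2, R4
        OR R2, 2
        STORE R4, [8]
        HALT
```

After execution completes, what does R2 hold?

MOV R2, 39 → R2=39
MOV R4, 9 → R4=9
XOR R2, R4 → R2=39^9=46
LOAD R4, [28] → R4=M[28]=22
SUB R4, 8 → R4=22-8=14
XOR R4, 5 → R4=14^5=11
ADD R2, R4 → R2=46+11=57
SHR R4, 4 → R4=11>>4=0
SUB R2, R4 → R2=57-0=57
OR R2, 2 → R2=57|2=59
STORE R4, [8] → M[8]=0
halt.

59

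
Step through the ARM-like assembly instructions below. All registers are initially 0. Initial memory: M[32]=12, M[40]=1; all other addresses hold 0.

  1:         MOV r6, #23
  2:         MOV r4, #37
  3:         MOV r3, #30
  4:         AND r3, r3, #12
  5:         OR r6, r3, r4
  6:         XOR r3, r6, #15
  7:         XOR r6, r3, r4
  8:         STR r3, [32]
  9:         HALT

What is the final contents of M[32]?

r6=23
r4=37
r3=30
r3=30&12=12
r6=12|37=45
r3=45^15=34
r6=34^37=7
STR r3, [32] → M[32]=34
halt.

34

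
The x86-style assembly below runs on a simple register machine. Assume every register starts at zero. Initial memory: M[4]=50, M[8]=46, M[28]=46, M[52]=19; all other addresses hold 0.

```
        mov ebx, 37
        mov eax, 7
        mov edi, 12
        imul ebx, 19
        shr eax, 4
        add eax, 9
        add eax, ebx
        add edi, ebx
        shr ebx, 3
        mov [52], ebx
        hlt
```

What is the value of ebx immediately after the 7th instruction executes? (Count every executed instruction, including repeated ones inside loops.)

ebx=37
eax=7
edi=12
ebx=37*19=703
eax=7>>4=0
eax=0+9=9
eax=9+703=712
After step 7: ebx = 703.

703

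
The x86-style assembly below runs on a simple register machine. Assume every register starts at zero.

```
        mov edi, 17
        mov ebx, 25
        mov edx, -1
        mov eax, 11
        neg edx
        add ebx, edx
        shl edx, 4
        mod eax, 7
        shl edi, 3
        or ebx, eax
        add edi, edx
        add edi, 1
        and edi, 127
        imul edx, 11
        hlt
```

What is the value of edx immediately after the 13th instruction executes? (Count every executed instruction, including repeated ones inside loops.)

16

mov edi, 17 → edi=17
mov ebx, 25 → ebx=25
mov edx, -1 → edx=-1
mov eax, 11 → eax=11
neg edx → edx=-(-1)=1
add ebx, edx → ebx=25+1=26
shl edx, 4 → edx=1<<4=16
mod eax, 7 → eax=11%7=4
shl edi, 3 → edi=17<<3=136
or ebx, eax → ebx=26|4=30
add edi, edx → edi=136+16=152
add edi, 1 → edi=152+1=153
and edi, 127 → edi=153&127=25
After step 13: edx = 16.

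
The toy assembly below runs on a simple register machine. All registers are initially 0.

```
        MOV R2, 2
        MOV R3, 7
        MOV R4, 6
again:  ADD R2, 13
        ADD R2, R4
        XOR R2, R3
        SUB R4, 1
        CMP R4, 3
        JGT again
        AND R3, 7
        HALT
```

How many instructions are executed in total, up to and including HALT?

23

MOV R2, 2 → R2=2
MOV R3, 7 → R3=7
MOV R4, 6 → R4=6
ADD R2, 13 → R2=2+13=15
ADD R2, R4 → R2=15+6=21
XOR R2, R3 → R2=21^7=18
SUB R4, 1 → R4=6-1=5
CMP R4, 3  (cmp 5,3)
JGT again: taken
ADD R2, 13 → R2=18+13=31
ADD R2, R4 → R2=31+5=36
XOR R2, R3 → R2=36^7=35
SUB R4, 1 → R4=5-1=4
CMP R4, 3  (cmp 4,3)
JGT again: taken
ADD R2, 13 → R2=35+13=48
ADD R2, R4 → R2=48+4=52
XOR R2, R3 → R2=52^7=51
SUB R4, 1 → R4=4-1=3
CMP R4, 3  (cmp 3,3)
JGT again: not taken
AND R3, 7 → R3=7&7=7
halt.
Total executed instructions: 23.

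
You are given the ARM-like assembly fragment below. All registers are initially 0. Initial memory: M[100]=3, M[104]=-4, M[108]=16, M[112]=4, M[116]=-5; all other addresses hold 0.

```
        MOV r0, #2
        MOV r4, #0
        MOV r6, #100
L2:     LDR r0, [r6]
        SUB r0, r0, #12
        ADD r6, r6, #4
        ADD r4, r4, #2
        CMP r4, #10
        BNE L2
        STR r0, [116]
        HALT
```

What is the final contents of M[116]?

-17

after MOV r0, #2: r0=2
after MOV r4, #0: r4=0
after MOV r6, #100: r6=100
after LDR r0, [r6]: r0=M[100]=3
after SUB r0, r0, #12: r0=3-12=-9
after ADD r6, r6, #4: r6=100+4=104
after ADD r4, r4, #2: r4=0+2=2
CMP r4, #10  (cmp 2,10)
BNE L2: taken
after LDR r0, [r6]: r0=M[104]=-4
after SUB r0, r0, #12: r0=(-4)-12=-16
after ADD r6, r6, #4: r6=104+4=108
after ADD r4, r4, #2: r4=2+2=4
CMP r4, #10  (cmp 4,10)
BNE L2: taken
after LDR r0, [r6]: r0=M[108]=16
after SUB r0, r0, #12: r0=16-12=4
after ADD r6, r6, #4: r6=108+4=112
after ADD r4, r4, #2: r4=4+2=6
CMP r4, #10  (cmp 6,10)
BNE L2: taken
after LDR r0, [r6]: r0=M[112]=4
after SUB r0, r0, #12: r0=4-12=-8
after ADD r6, r6, #4: r6=112+4=116
after ADD r4, r4, #2: r4=6+2=8
CMP r4, #10  (cmp 8,10)
BNE L2: taken
after LDR r0, [r6]: r0=M[116]=-5
after SUB r0, r0, #12: r0=(-5)-12=-17
after ADD r6, r6, #4: r6=116+4=120
after ADD r4, r4, #2: r4=8+2=10
CMP r4, #10  (cmp 10,10)
BNE L2: not taken
STR r0, [116] → M[116]=-17
halt.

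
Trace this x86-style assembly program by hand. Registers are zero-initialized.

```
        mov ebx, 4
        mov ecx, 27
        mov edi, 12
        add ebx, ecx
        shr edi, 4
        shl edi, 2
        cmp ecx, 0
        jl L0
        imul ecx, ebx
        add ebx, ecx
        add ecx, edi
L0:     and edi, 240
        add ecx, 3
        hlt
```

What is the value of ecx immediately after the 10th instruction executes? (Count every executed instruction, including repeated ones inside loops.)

mov ebx, 4 → ebx=4
mov ecx, 27 → ecx=27
mov edi, 12 → edi=12
add ebx, ecx → ebx=4+27=31
shr edi, 4 → edi=12>>4=0
shl edi, 2 → edi=0<<2=0
cmp ecx, 0  (cmp 27,0)
jl L0: not taken
imul ecx, ebx → ecx=27*31=837
add ebx, ecx → ebx=31+837=868
After step 10: ecx = 837.

837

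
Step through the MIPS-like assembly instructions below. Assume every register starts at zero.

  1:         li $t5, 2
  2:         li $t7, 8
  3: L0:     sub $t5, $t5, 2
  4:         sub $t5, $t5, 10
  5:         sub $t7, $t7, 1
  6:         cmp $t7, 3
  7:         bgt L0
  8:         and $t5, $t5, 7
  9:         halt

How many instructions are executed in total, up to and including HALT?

29

li $t5, 2 → $t5=2
li $t7, 8 → $t7=8
sub $t5, $t5, 2 → $t5=2-2=0
sub $t5, $t5, 10 → $t5=0-10=-10
sub $t7, $t7, 1 → $t7=8-1=7
cmp $t7, 3  (cmp 7,3)
bgt L0: taken
sub $t5, $t5, 2 → $t5=(-10)-2=-12
sub $t5, $t5, 10 → $t5=(-12)-10=-22
sub $t7, $t7, 1 → $t7=7-1=6
cmp $t7, 3  (cmp 6,3)
bgt L0: taken
sub $t5, $t5, 2 → $t5=(-22)-2=-24
sub $t5, $t5, 10 → $t5=(-24)-10=-34
sub $t7, $t7, 1 → $t7=6-1=5
cmp $t7, 3  (cmp 5,3)
bgt L0: taken
sub $t5, $t5, 2 → $t5=(-34)-2=-36
sub $t5, $t5, 10 → $t5=(-36)-10=-46
sub $t7, $t7, 1 → $t7=5-1=4
cmp $t7, 3  (cmp 4,3)
bgt L0: taken
sub $t5, $t5, 2 → $t5=(-46)-2=-48
sub $t5, $t5, 10 → $t5=(-48)-10=-58
sub $t7, $t7, 1 → $t7=4-1=3
cmp $t7, 3  (cmp 3,3)
bgt L0: not taken
and $t5, $t5, 7 → $t5=(-58)&7=6
halt.
Total executed instructions: 29.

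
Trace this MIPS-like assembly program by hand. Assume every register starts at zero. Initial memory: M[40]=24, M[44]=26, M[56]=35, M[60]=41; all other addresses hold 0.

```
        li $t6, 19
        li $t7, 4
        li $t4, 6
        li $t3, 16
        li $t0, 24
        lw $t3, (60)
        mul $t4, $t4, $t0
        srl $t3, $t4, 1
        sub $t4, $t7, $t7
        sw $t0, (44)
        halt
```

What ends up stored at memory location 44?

24

after li $t6, 19: $t6=19
after li $t7, 4: $t7=4
after li $t4, 6: $t4=6
after li $t3, 16: $t3=16
after li $t0, 24: $t0=24
after lw $t3, (60): $t3=M[60]=41
after mul $t4, $t4, $t0: $t4=6*24=144
after srl $t3, $t4, 1: $t3=144>>1=72
after sub $t4, $t7, $t7: $t4=4-4=0
sw $t0, (44) → M[44]=24
halt.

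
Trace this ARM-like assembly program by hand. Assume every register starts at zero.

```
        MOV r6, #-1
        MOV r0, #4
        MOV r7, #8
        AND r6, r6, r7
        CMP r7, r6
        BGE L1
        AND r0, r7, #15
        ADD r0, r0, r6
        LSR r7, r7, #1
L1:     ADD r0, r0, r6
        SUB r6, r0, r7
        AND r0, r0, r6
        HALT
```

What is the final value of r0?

MOV r6, #-1 → r6=-1
MOV r0, #4 → r0=4
MOV r7, #8 → r7=8
AND r6, r6, r7 → r6=(-1)&8=8
CMP r7, r6  (cmp 8,8)
BGE L1: taken
ADD r0, r0, r6 → r0=4+8=12
SUB r6, r0, r7 → r6=12-8=4
AND r0, r0, r6 → r0=12&4=4
halt.

4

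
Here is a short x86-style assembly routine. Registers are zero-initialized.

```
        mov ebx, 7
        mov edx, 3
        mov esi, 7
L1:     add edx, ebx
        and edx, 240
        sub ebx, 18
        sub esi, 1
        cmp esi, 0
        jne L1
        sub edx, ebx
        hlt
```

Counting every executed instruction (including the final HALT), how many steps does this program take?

47

mov ebx, 7 → ebx=7
mov edx, 3 → edx=3
mov esi, 7 → esi=7
add edx, ebx → edx=3+7=10
and edx, 240 → edx=10&240=0
sub ebx, 18 → ebx=7-18=-11
sub esi, 1 → esi=7-1=6
cmp esi, 0  (cmp 6,0)
jne L1: taken
add edx, ebx → edx=0+(-11)=-11
and edx, 240 → edx=(-11)&240=240
sub ebx, 18 → ebx=(-11)-18=-29
sub esi, 1 → esi=6-1=5
cmp esi, 0  (cmp 5,0)
jne L1: taken
add edx, ebx → edx=240+(-29)=211
and edx, 240 → edx=211&240=208
sub ebx, 18 → ebx=(-29)-18=-47
sub esi, 1 → esi=5-1=4
cmp esi, 0  (cmp 4,0)
jne L1: taken
add edx, ebx → edx=208+(-47)=161
and edx, 240 → edx=161&240=160
sub ebx, 18 → ebx=(-47)-18=-65
sub esi, 1 → esi=4-1=3
cmp esi, 0  (cmp 3,0)
jne L1: taken
add edx, ebx → edx=160+(-65)=95
and edx, 240 → edx=95&240=80
sub ebx, 18 → ebx=(-65)-18=-83
sub esi, 1 → esi=3-1=2
cmp esi, 0  (cmp 2,0)
jne L1: taken
add edx, ebx → edx=80+(-83)=-3
and edx, 240 → edx=(-3)&240=240
sub ebx, 18 → ebx=(-83)-18=-101
sub esi, 1 → esi=2-1=1
cmp esi, 0  (cmp 1,0)
jne L1: taken
add edx, ebx → edx=240+(-101)=139
and edx, 240 → edx=139&240=128
sub ebx, 18 → ebx=(-101)-18=-119
sub esi, 1 → esi=1-1=0
cmp esi, 0  (cmp 0,0)
jne L1: not taken
sub edx, ebx → edx=128-(-119)=247
halt.
Total executed instructions: 47.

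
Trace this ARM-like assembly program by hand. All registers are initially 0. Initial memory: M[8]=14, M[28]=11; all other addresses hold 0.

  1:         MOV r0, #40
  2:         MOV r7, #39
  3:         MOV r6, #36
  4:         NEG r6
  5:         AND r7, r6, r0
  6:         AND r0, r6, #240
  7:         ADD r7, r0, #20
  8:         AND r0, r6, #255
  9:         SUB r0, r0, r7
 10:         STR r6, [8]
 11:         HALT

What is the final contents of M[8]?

r0=40
r7=39
r6=36
r6=-(36)=-36
r7=(-36)&40=8
r0=(-36)&240=208
r7=208+20=228
r0=(-36)&255=220
r0=220-228=-8
STR r6, [8] → M[8]=-36
halt.

-36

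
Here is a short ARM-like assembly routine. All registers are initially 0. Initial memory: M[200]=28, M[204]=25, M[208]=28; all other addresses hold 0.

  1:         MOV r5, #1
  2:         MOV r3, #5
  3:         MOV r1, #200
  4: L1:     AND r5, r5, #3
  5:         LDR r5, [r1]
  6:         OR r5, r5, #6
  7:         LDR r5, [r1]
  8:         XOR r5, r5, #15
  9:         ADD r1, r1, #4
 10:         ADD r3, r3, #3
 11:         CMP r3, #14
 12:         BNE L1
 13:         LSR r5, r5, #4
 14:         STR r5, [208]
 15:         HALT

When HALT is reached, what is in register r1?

after MOV r5, #1: r5=1
after MOV r3, #5: r3=5
after MOV r1, #200: r1=200
after AND r5, r5, #3: r5=1&3=1
after LDR r5, [r1]: r5=M[200]=28
after OR r5, r5, #6: r5=28|6=30
after LDR r5, [r1]: r5=M[200]=28
after XOR r5, r5, #15: r5=28^15=19
after ADD r1, r1, #4: r1=200+4=204
after ADD r3, r3, #3: r3=5+3=8
CMP r3, #14  (cmp 8,14)
BNE L1: taken
after AND r5, r5, #3: r5=19&3=3
after LDR r5, [r1]: r5=M[204]=25
after OR r5, r5, #6: r5=25|6=31
after LDR r5, [r1]: r5=M[204]=25
after XOR r5, r5, #15: r5=25^15=22
after ADD r1, r1, #4: r1=204+4=208
after ADD r3, r3, #3: r3=8+3=11
CMP r3, #14  (cmp 11,14)
BNE L1: taken
after AND r5, r5, #3: r5=22&3=2
after LDR r5, [r1]: r5=M[208]=28
after OR r5, r5, #6: r5=28|6=30
after LDR r5, [r1]: r5=M[208]=28
after XOR r5, r5, #15: r5=28^15=19
after ADD r1, r1, #4: r1=208+4=212
after ADD r3, r3, #3: r3=11+3=14
CMP r3, #14  (cmp 14,14)
BNE L1: not taken
after LSR r5, r5, #4: r5=19>>4=1
STR r5, [208] → M[208]=1
halt.

212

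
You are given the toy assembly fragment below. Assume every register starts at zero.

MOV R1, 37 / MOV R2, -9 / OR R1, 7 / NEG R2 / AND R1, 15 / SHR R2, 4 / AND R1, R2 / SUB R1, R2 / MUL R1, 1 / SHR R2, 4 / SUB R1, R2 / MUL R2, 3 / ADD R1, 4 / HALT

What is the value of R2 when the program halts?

0

R1=37
R2=-9
R1=37|7=39
R2=-(-9)=9
R1=39&15=7
R2=9>>4=0
R1=7&0=0
R1=0-0=0
R1=0*1=0
R2=0>>4=0
R1=0-0=0
R2=0*3=0
R1=0+4=4
halt.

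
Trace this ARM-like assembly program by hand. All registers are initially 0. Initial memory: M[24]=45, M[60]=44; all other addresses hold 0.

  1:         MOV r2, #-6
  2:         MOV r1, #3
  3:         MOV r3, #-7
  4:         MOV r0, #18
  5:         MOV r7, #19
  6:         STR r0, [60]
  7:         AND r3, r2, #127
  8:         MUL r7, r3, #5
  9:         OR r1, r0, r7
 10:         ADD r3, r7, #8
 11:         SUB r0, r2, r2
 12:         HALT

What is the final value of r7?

after MOV r2, #-6: r2=-6
after MOV r1, #3: r1=3
after MOV r3, #-7: r3=-7
after MOV r0, #18: r0=18
after MOV r7, #19: r7=19
STR r0, [60] → M[60]=18
after AND r3, r2, #127: r3=(-6)&127=122
after MUL r7, r3, #5: r7=122*5=610
after OR r1, r0, r7: r1=18|610=626
after ADD r3, r7, #8: r3=610+8=618
after SUB r0, r2, r2: r0=(-6)-(-6)=0
halt.

610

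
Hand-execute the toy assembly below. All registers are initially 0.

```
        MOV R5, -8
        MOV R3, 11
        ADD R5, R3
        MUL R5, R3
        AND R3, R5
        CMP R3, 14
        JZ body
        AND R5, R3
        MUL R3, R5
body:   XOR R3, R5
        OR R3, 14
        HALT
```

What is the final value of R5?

1

MOV R5, -8 → R5=-8
MOV R3, 11 → R3=11
ADD R5, R3 → R5=(-8)+11=3
MUL R5, R3 → R5=3*11=33
AND R3, R5 → R3=11&33=1
CMP R3, 14  (cmp 1,14)
JZ body: not taken
AND R5, R3 → R5=33&1=1
MUL R3, R5 → R3=1*1=1
XOR R3, R5 → R3=1^1=0
OR R3, 14 → R3=0|14=14
halt.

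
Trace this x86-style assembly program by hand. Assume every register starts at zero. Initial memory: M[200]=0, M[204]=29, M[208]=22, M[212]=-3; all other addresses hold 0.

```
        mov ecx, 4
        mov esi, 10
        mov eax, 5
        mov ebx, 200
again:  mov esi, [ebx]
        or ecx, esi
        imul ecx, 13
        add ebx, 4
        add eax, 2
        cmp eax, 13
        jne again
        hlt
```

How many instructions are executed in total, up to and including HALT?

33

ecx=4
esi=10
eax=5
ebx=200
esi=M[200]=0
ecx=4|0=4
ecx=4*13=52
ebx=200+4=204
eax=5+2=7
cmp eax, 13  (cmp 7,13)
jne again: taken
esi=M[204]=29
ecx=52|29=61
ecx=61*13=793
ebx=204+4=208
eax=7+2=9
cmp eax, 13  (cmp 9,13)
jne again: taken
esi=M[208]=22
ecx=793|22=799
ecx=799*13=10387
ebx=208+4=212
eax=9+2=11
cmp eax, 13  (cmp 11,13)
jne again: taken
esi=M[212]=-3
ecx=10387|(-3)=-1
ecx=(-1)*13=-13
ebx=212+4=216
eax=11+2=13
cmp eax, 13  (cmp 13,13)
jne again: not taken
halt.
Total executed instructions: 33.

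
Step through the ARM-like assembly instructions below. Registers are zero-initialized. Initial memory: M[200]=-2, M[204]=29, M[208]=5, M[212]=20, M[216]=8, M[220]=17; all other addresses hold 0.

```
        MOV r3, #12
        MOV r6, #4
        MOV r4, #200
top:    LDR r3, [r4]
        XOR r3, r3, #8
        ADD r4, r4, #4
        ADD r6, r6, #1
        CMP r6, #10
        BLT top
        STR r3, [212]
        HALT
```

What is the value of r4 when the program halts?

224

r3=12
r6=4
r4=200
r3=M[200]=-2
r3=(-2)^8=-10
r4=200+4=204
r6=4+1=5
CMP r6, #10  (cmp 5,10)
BLT top: taken
r3=M[204]=29
r3=29^8=21
r4=204+4=208
r6=5+1=6
CMP r6, #10  (cmp 6,10)
BLT top: taken
r3=M[208]=5
r3=5^8=13
r4=208+4=212
r6=6+1=7
CMP r6, #10  (cmp 7,10)
BLT top: taken
r3=M[212]=20
r3=20^8=28
r4=212+4=216
r6=7+1=8
CMP r6, #10  (cmp 8,10)
BLT top: taken
r3=M[216]=8
r3=8^8=0
r4=216+4=220
r6=8+1=9
CMP r6, #10  (cmp 9,10)
BLT top: taken
r3=M[220]=17
r3=17^8=25
r4=220+4=224
r6=9+1=10
CMP r6, #10  (cmp 10,10)
BLT top: not taken
STR r3, [212] → M[212]=25
halt.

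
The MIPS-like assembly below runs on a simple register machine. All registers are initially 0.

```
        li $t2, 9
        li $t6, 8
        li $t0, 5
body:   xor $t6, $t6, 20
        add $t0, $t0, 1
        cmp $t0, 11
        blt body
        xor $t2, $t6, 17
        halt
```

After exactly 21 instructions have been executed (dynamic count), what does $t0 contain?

$t2=9
$t6=8
$t0=5
$t6=8^20=28
$t0=5+1=6
cmp $t0, 11  (cmp 6,11)
blt body: taken
$t6=28^20=8
$t0=6+1=7
cmp $t0, 11  (cmp 7,11)
blt body: taken
$t6=8^20=28
$t0=7+1=8
cmp $t0, 11  (cmp 8,11)
blt body: taken
$t6=28^20=8
$t0=8+1=9
cmp $t0, 11  (cmp 9,11)
blt body: taken
$t6=8^20=28
$t0=9+1=10
After step 21: $t0 = 10.

10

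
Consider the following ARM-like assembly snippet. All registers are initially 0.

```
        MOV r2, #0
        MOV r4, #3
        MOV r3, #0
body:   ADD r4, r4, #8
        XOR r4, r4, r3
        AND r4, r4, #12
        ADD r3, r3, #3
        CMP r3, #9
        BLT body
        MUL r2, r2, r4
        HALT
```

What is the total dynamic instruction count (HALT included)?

after MOV r2, #0: r2=0
after MOV r4, #3: r4=3
after MOV r3, #0: r3=0
after ADD r4, r4, #8: r4=3+8=11
after XOR r4, r4, r3: r4=11^0=11
after AND r4, r4, #12: r4=11&12=8
after ADD r3, r3, #3: r3=0+3=3
CMP r3, #9  (cmp 3,9)
BLT body: taken
after ADD r4, r4, #8: r4=8+8=16
after XOR r4, r4, r3: r4=16^3=19
after AND r4, r4, #12: r4=19&12=0
after ADD r3, r3, #3: r3=3+3=6
CMP r3, #9  (cmp 6,9)
BLT body: taken
after ADD r4, r4, #8: r4=0+8=8
after XOR r4, r4, r3: r4=8^6=14
after AND r4, r4, #12: r4=14&12=12
after ADD r3, r3, #3: r3=6+3=9
CMP r3, #9  (cmp 9,9)
BLT body: not taken
after MUL r2, r2, r4: r2=0*12=0
halt.
Total executed instructions: 23.

23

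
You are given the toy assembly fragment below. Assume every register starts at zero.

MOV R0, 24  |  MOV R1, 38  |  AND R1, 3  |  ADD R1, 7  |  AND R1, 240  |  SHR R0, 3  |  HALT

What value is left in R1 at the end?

0

R0=24
R1=38
R1=38&3=2
R1=2+7=9
R1=9&240=0
R0=24>>3=3
halt.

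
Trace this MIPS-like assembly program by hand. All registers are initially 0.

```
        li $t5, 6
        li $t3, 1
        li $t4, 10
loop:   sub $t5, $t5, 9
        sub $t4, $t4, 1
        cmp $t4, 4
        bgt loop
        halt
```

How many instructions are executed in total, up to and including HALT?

after li $t5, 6: $t5=6
after li $t3, 1: $t3=1
after li $t4, 10: $t4=10
after sub $t5, $t5, 9: $t5=6-9=-3
after sub $t4, $t4, 1: $t4=10-1=9
cmp $t4, 4  (cmp 9,4)
bgt loop: taken
after sub $t5, $t5, 9: $t5=(-3)-9=-12
after sub $t4, $t4, 1: $t4=9-1=8
cmp $t4, 4  (cmp 8,4)
bgt loop: taken
after sub $t5, $t5, 9: $t5=(-12)-9=-21
after sub $t4, $t4, 1: $t4=8-1=7
cmp $t4, 4  (cmp 7,4)
bgt loop: taken
after sub $t5, $t5, 9: $t5=(-21)-9=-30
after sub $t4, $t4, 1: $t4=7-1=6
cmp $t4, 4  (cmp 6,4)
bgt loop: taken
after sub $t5, $t5, 9: $t5=(-30)-9=-39
after sub $t4, $t4, 1: $t4=6-1=5
cmp $t4, 4  (cmp 5,4)
bgt loop: taken
after sub $t5, $t5, 9: $t5=(-39)-9=-48
after sub $t4, $t4, 1: $t4=5-1=4
cmp $t4, 4  (cmp 4,4)
bgt loop: not taken
halt.
Total executed instructions: 28.

28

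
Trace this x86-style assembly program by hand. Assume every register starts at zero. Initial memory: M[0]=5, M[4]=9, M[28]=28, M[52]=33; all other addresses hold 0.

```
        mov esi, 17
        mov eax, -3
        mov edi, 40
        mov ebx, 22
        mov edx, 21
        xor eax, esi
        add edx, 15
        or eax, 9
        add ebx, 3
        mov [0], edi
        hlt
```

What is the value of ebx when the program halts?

esi=17
eax=-3
edi=40
ebx=22
edx=21
eax=(-3)^17=-20
edx=21+15=36
eax=(-20)|9=-19
ebx=22+3=25
mov [0], edi → M[0]=40
halt.

25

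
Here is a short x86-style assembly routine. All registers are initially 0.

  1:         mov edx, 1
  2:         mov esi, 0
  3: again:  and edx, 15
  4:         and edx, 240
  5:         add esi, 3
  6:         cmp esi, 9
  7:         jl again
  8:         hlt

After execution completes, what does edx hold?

0

edx=1
esi=0
edx=1&15=1
edx=1&240=0
esi=0+3=3
cmp esi, 9  (cmp 3,9)
jl again: taken
edx=0&15=0
edx=0&240=0
esi=3+3=6
cmp esi, 9  (cmp 6,9)
jl again: taken
edx=0&15=0
edx=0&240=0
esi=6+3=9
cmp esi, 9  (cmp 9,9)
jl again: not taken
halt.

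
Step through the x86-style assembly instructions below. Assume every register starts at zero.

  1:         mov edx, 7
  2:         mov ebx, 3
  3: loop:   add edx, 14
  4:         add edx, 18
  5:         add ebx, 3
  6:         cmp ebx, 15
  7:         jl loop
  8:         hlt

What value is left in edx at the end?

135

after mov edx, 7: edx=7
after mov ebx, 3: ebx=3
after add edx, 14: edx=7+14=21
after add edx, 18: edx=21+18=39
after add ebx, 3: ebx=3+3=6
cmp ebx, 15  (cmp 6,15)
jl loop: taken
after add edx, 14: edx=39+14=53
after add edx, 18: edx=53+18=71
after add ebx, 3: ebx=6+3=9
cmp ebx, 15  (cmp 9,15)
jl loop: taken
after add edx, 14: edx=71+14=85
after add edx, 18: edx=85+18=103
after add ebx, 3: ebx=9+3=12
cmp ebx, 15  (cmp 12,15)
jl loop: taken
after add edx, 14: edx=103+14=117
after add edx, 18: edx=117+18=135
after add ebx, 3: ebx=12+3=15
cmp ebx, 15  (cmp 15,15)
jl loop: not taken
halt.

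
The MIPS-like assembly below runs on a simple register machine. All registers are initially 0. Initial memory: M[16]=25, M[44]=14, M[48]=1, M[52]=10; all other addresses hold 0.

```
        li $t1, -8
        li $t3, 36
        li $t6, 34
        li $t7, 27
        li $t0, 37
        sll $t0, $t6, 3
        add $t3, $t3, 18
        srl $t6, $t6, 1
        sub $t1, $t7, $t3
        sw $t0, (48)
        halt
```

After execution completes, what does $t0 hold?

$t1=-8
$t3=36
$t6=34
$t7=27
$t0=37
$t0=34<<3=272
$t3=36+18=54
$t6=34>>1=17
$t1=27-54=-27
sw $t0, (48) → M[48]=272
halt.

272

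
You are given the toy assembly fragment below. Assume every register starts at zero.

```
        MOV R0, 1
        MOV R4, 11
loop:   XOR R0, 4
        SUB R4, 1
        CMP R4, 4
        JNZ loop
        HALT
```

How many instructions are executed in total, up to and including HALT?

R0=1
R4=11
R0=1^4=5
R4=11-1=10
CMP R4, 4  (cmp 10,4)
JNZ loop: taken
R0=5^4=1
R4=10-1=9
CMP R4, 4  (cmp 9,4)
JNZ loop: taken
R0=1^4=5
R4=9-1=8
CMP R4, 4  (cmp 8,4)
JNZ loop: taken
R0=5^4=1
R4=8-1=7
CMP R4, 4  (cmp 7,4)
JNZ loop: taken
R0=1^4=5
R4=7-1=6
CMP R4, 4  (cmp 6,4)
JNZ loop: taken
R0=5^4=1
R4=6-1=5
CMP R4, 4  (cmp 5,4)
JNZ loop: taken
R0=1^4=5
R4=5-1=4
CMP R4, 4  (cmp 4,4)
JNZ loop: not taken
halt.
Total executed instructions: 31.

31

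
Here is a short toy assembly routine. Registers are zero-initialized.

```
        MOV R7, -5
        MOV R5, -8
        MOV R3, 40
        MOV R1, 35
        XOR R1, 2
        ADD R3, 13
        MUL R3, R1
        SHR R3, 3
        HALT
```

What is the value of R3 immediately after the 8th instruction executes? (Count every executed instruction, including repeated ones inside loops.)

218

MOV R7, -5 → R7=-5
MOV R5, -8 → R5=-8
MOV R3, 40 → R3=40
MOV R1, 35 → R1=35
XOR R1, 2 → R1=35^2=33
ADD R3, 13 → R3=40+13=53
MUL R3, R1 → R3=53*33=1749
SHR R3, 3 → R3=1749>>3=218
After step 8: R3 = 218.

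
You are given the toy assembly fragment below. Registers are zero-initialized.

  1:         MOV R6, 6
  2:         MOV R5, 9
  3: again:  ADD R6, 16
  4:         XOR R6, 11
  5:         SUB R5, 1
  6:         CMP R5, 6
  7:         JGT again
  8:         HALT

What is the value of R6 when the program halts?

61

after MOV R6, 6: R6=6
after MOV R5, 9: R5=9
after ADD R6, 16: R6=6+16=22
after XOR R6, 11: R6=22^11=29
after SUB R5, 1: R5=9-1=8
CMP R5, 6  (cmp 8,6)
JGT again: taken
after ADD R6, 16: R6=29+16=45
after XOR R6, 11: R6=45^11=38
after SUB R5, 1: R5=8-1=7
CMP R5, 6  (cmp 7,6)
JGT again: taken
after ADD R6, 16: R6=38+16=54
after XOR R6, 11: R6=54^11=61
after SUB R5, 1: R5=7-1=6
CMP R5, 6  (cmp 6,6)
JGT again: not taken
halt.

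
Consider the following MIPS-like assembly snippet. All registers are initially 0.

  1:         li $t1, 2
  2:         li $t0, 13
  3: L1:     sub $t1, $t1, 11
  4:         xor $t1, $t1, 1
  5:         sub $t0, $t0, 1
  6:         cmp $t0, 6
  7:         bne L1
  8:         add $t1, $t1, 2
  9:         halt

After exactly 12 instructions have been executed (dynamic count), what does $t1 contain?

$t1=2
$t0=13
$t1=2-11=-9
$t1=(-9)^1=-10
$t0=13-1=12
cmp $t0, 6  (cmp 12,6)
bne L1: taken
$t1=(-10)-11=-21
$t1=(-21)^1=-22
$t0=12-1=11
cmp $t0, 6  (cmp 11,6)
bne L1: taken
After step 12: $t1 = -22.

-22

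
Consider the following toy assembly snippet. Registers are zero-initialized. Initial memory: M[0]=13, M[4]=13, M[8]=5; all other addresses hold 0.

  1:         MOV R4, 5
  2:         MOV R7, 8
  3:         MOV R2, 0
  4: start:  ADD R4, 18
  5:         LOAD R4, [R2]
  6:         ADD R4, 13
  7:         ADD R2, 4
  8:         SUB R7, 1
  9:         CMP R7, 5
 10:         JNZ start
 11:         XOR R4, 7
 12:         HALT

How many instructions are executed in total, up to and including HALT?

after MOV R4, 5: R4=5
after MOV R7, 8: R7=8
after MOV R2, 0: R2=0
after ADD R4, 18: R4=5+18=23
after LOAD R4, [R2]: R4=M[0]=13
after ADD R4, 13: R4=13+13=26
after ADD R2, 4: R2=0+4=4
after SUB R7, 1: R7=8-1=7
CMP R7, 5  (cmp 7,5)
JNZ start: taken
after ADD R4, 18: R4=26+18=44
after LOAD R4, [R2]: R4=M[4]=13
after ADD R4, 13: R4=13+13=26
after ADD R2, 4: R2=4+4=8
after SUB R7, 1: R7=7-1=6
CMP R7, 5  (cmp 6,5)
JNZ start: taken
after ADD R4, 18: R4=26+18=44
after LOAD R4, [R2]: R4=M[8]=5
after ADD R4, 13: R4=5+13=18
after ADD R2, 4: R2=8+4=12
after SUB R7, 1: R7=6-1=5
CMP R7, 5  (cmp 5,5)
JNZ start: not taken
after XOR R4, 7: R4=18^7=21
halt.
Total executed instructions: 26.

26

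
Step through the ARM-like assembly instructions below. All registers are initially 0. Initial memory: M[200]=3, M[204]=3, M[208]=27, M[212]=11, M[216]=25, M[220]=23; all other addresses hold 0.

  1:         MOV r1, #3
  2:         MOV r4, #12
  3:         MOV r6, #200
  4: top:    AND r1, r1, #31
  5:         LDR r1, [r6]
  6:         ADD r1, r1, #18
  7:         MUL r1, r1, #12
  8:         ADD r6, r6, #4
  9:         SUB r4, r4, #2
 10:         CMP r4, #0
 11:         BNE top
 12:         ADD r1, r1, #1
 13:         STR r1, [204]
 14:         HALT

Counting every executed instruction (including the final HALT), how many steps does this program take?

r1=3
r4=12
r6=200
r1=3&31=3
r1=M[200]=3
r1=3+18=21
r1=21*12=252
r6=200+4=204
r4=12-2=10
CMP r4, #0  (cmp 10,0)
BNE top: taken
r1=252&31=28
r1=M[204]=3
r1=3+18=21
r1=21*12=252
r6=204+4=208
r4=10-2=8
CMP r4, #0  (cmp 8,0)
BNE top: taken
r1=252&31=28
r1=M[208]=27
r1=27+18=45
r1=45*12=540
r6=208+4=212
r4=8-2=6
CMP r4, #0  (cmp 6,0)
BNE top: taken
r1=540&31=28
r1=M[212]=11
r1=11+18=29
r1=29*12=348
r6=212+4=216
r4=6-2=4
CMP r4, #0  (cmp 4,0)
BNE top: taken
r1=348&31=28
r1=M[216]=25
r1=25+18=43
r1=43*12=516
r6=216+4=220
r4=4-2=2
CMP r4, #0  (cmp 2,0)
BNE top: taken
r1=516&31=4
r1=M[220]=23
r1=23+18=41
r1=41*12=492
r6=220+4=224
r4=2-2=0
CMP r4, #0  (cmp 0,0)
BNE top: not taken
r1=492+1=493
STR r1, [204] → M[204]=493
halt.
Total executed instructions: 54.

54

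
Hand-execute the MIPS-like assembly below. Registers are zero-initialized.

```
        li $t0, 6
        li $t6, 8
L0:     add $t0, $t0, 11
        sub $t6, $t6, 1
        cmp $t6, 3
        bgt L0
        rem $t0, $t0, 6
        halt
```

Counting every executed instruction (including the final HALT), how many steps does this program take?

li $t0, 6 → $t0=6
li $t6, 8 → $t6=8
add $t0, $t0, 11 → $t0=6+11=17
sub $t6, $t6, 1 → $t6=8-1=7
cmp $t6, 3  (cmp 7,3)
bgt L0: taken
add $t0, $t0, 11 → $t0=17+11=28
sub $t6, $t6, 1 → $t6=7-1=6
cmp $t6, 3  (cmp 6,3)
bgt L0: taken
add $t0, $t0, 11 → $t0=28+11=39
sub $t6, $t6, 1 → $t6=6-1=5
cmp $t6, 3  (cmp 5,3)
bgt L0: taken
add $t0, $t0, 11 → $t0=39+11=50
sub $t6, $t6, 1 → $t6=5-1=4
cmp $t6, 3  (cmp 4,3)
bgt L0: taken
add $t0, $t0, 11 → $t0=50+11=61
sub $t6, $t6, 1 → $t6=4-1=3
cmp $t6, 3  (cmp 3,3)
bgt L0: not taken
rem $t0, $t0, 6 → $t0=61%6=1
halt.
Total executed instructions: 24.

24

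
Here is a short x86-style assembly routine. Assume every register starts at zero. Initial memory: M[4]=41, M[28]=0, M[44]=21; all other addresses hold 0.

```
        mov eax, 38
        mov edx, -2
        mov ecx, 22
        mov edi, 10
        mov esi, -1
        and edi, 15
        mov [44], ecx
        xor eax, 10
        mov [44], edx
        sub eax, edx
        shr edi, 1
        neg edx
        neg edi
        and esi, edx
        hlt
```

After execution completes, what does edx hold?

2

mov eax, 38 → eax=38
mov edx, -2 → edx=-2
mov ecx, 22 → ecx=22
mov edi, 10 → edi=10
mov esi, -1 → esi=-1
and edi, 15 → edi=10&15=10
mov [44], ecx → M[44]=22
xor eax, 10 → eax=38^10=44
mov [44], edx → M[44]=-2
sub eax, edx → eax=44-(-2)=46
shr edi, 1 → edi=10>>1=5
neg edx → edx=-(-2)=2
neg edi → edi=-(5)=-5
and esi, edx → esi=(-1)&2=2
halt.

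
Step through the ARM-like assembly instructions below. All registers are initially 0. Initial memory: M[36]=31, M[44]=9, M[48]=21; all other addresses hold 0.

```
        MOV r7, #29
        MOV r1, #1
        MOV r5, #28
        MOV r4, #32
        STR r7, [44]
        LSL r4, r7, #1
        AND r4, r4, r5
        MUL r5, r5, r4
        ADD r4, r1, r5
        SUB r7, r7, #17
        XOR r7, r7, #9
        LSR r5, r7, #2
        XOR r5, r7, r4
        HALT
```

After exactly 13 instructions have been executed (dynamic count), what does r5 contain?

676

MOV r7, #29 → r7=29
MOV r1, #1 → r1=1
MOV r5, #28 → r5=28
MOV r4, #32 → r4=32
STR r7, [44] → M[44]=29
LSL r4, r7, #1 → r4=29<<1=58
AND r4, r4, r5 → r4=58&28=24
MUL r5, r5, r4 → r5=28*24=672
ADD r4, r1, r5 → r4=1+672=673
SUB r7, r7, #17 → r7=29-17=12
XOR r7, r7, #9 → r7=12^9=5
LSR r5, r7, #2 → r5=5>>2=1
XOR r5, r7, r4 → r5=5^673=676
After step 13: r5 = 676.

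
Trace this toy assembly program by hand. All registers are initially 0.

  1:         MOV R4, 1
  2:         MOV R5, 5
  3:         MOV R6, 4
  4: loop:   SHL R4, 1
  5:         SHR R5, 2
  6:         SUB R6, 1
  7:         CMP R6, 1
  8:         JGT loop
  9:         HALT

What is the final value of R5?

R4=1
R5=5
R6=4
R4=1<<1=2
R5=5>>2=1
R6=4-1=3
CMP R6, 1  (cmp 3,1)
JGT loop: taken
R4=2<<1=4
R5=1>>2=0
R6=3-1=2
CMP R6, 1  (cmp 2,1)
JGT loop: taken
R4=4<<1=8
R5=0>>2=0
R6=2-1=1
CMP R6, 1  (cmp 1,1)
JGT loop: not taken
halt.

0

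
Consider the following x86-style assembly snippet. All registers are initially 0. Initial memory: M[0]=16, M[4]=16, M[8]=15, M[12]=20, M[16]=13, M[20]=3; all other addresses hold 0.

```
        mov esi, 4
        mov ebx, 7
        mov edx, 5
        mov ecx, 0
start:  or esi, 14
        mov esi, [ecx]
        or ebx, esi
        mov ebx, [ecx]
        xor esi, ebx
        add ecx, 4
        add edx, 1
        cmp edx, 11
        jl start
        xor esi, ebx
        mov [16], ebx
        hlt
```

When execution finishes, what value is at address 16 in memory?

3

mov esi, 4 → esi=4
mov ebx, 7 → ebx=7
mov edx, 5 → edx=5
mov ecx, 0 → ecx=0
or esi, 14 → esi=4|14=14
mov esi, [ecx] → esi=M[0]=16
or ebx, esi → ebx=7|16=23
mov ebx, [ecx] → ebx=M[0]=16
xor esi, ebx → esi=16^16=0
add ecx, 4 → ecx=0+4=4
add edx, 1 → edx=5+1=6
cmp edx, 11  (cmp 6,11)
jl start: taken
or esi, 14 → esi=0|14=14
mov esi, [ecx] → esi=M[4]=16
or ebx, esi → ebx=16|16=16
mov ebx, [ecx] → ebx=M[4]=16
xor esi, ebx → esi=16^16=0
add ecx, 4 → ecx=4+4=8
add edx, 1 → edx=6+1=7
cmp edx, 11  (cmp 7,11)
jl start: taken
or esi, 14 → esi=0|14=14
mov esi, [ecx] → esi=M[8]=15
or ebx, esi → ebx=16|15=31
mov ebx, [ecx] → ebx=M[8]=15
xor esi, ebx → esi=15^15=0
add ecx, 4 → ecx=8+4=12
add edx, 1 → edx=7+1=8
cmp edx, 11  (cmp 8,11)
jl start: taken
or esi, 14 → esi=0|14=14
mov esi, [ecx] → esi=M[12]=20
or ebx, esi → ebx=15|20=31
mov ebx, [ecx] → ebx=M[12]=20
xor esi, ebx → esi=20^20=0
add ecx, 4 → ecx=12+4=16
add edx, 1 → edx=8+1=9
cmp edx, 11  (cmp 9,11)
jl start: taken
or esi, 14 → esi=0|14=14
mov esi, [ecx] → esi=M[16]=13
or ebx, esi → ebx=20|13=29
mov ebx, [ecx] → ebx=M[16]=13
xor esi, ebx → esi=13^13=0
add ecx, 4 → ecx=16+4=20
add edx, 1 → edx=9+1=10
cmp edx, 11  (cmp 10,11)
jl start: taken
or esi, 14 → esi=0|14=14
mov esi, [ecx] → esi=M[20]=3
or ebx, esi → ebx=13|3=15
mov ebx, [ecx] → ebx=M[20]=3
xor esi, ebx → esi=3^3=0
add ecx, 4 → ecx=20+4=24
add edx, 1 → edx=10+1=11
cmp edx, 11  (cmp 11,11)
jl start: not taken
xor esi, ebx → esi=0^3=3
mov [16], ebx → M[16]=3
halt.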